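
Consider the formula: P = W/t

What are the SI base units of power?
Units of each symbol in P = W/t:
  W (work): kg·m²/s²
  t (time): s  → in the denominator, contributes 1/s

Multiplying the contributions: [kg·m²/s²] · [1/s]
Adding exponents of each base unit: kg: 1, m: 2, s: -3
SI base units of power: kg·m²/s³

Answer: kg·m²/s³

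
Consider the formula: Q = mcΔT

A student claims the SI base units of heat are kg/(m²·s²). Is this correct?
Units of each symbol in Q = mcΔT:
  m (mass): kg
  c (specific heat capacity, in J/(kg·K)): m²/(s²·K)
  ΔT (temperature change): K

Multiplying the contributions: [kg] · [m²/(s²·K)] · [K]
Adding exponents of each base unit: kg: 1, m: 2, s: -2
SI base units of heat: kg·m²/s²

The claimed units kg/(m²·s²) (exponents kg: 1, m: -2, s: -2) do not match the derived units kg·m²/s² (exponents kg: 1, m: 2, s: -2), so the claim is incorrect.

Answer: No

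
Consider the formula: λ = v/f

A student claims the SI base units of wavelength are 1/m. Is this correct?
Units of each symbol in λ = v/f:
  v (wave speed): m/s
  f (frequency): 1/s  → in the denominator, contributes s

Multiplying the contributions: [m/s] · [s]
Adding exponents of each base unit: m: 1
SI base units of wavelength: m

The claimed units 1/m (exponents m: -1) do not match the derived units m (exponents m: 1), so the claim is incorrect.

Answer: No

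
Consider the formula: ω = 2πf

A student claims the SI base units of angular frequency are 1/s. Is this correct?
Units of each symbol in ω = 2πf:
  f (frequency): 1/s
  The factor 2π is dimensionless.

Multiplying the contributions: [1/s]
Adding exponents of each base unit: s: -1
SI base units of angular frequency: 1/s

The claimed units 1/s match the derived units, so the claim is correct.

Answer: Yes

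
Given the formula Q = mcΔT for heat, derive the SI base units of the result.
Units of each symbol in Q = mcΔT:
  m (mass): kg
  c (specific heat capacity, in J/(kg·K)): m²/(s²·K)
  ΔT (temperature change): K

Multiplying the contributions: [kg] · [m²/(s²·K)] · [K]
Adding exponents of each base unit: kg: 1, m: 2, s: -2
SI base units of heat: kg·m²/s²

Answer: kg·m²/s²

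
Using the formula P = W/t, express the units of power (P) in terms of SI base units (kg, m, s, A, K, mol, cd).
Units of each symbol in P = W/t:
  W (work): kg·m²/s²
  t (time): s  → in the denominator, contributes 1/s

Multiplying the contributions: [kg·m²/s²] · [1/s]
Adding exponents of each base unit: kg: 1, m: 2, s: -3
SI base units of power: kg·m²/s³

Answer: kg·m²/s³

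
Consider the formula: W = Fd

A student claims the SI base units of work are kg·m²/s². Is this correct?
Units of each symbol in W = Fd:
  F (force): kg·m/s²
  d (displacement): m

Multiplying the contributions: [kg·m/s²] · [m]
Adding exponents of each base unit: kg: 1, m: 2, s: -2
SI base units of work: kg·m²/s²

The claimed units kg·m²/s² match the derived units, so the claim is correct.

Answer: Yes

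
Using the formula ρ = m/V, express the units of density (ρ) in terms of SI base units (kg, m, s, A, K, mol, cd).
Units of each symbol in ρ = m/V:
  m (mass): kg
  V (volume): m³  → in the denominator, contributes 1/m³

Multiplying the contributions: [kg] · [1/m³]
Adding exponents of each base unit: kg: 1, m: -3
SI base units of density: kg/m³

Answer: kg/m³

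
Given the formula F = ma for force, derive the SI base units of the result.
Units of each symbol in F = ma:
  m (mass): kg
  a (acceleration): m/s²

Multiplying the contributions: [kg] · [m/s²]
Adding exponents of each base unit: kg: 1, m: 1, s: -2
SI base units of force: kg·m/s²

Answer: kg·m/s²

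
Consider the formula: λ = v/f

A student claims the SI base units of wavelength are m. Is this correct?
Units of each symbol in λ = v/f:
  v (wave speed): m/s
  f (frequency): 1/s  → in the denominator, contributes s

Multiplying the contributions: [m/s] · [s]
Adding exponents of each base unit: m: 1
SI base units of wavelength: m

The claimed units m match the derived units, so the claim is correct.

Answer: Yes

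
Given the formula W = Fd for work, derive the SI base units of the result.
Units of each symbol in W = Fd:
  F (force): kg·m/s²
  d (displacement): m

Multiplying the contributions: [kg·m/s²] · [m]
Adding exponents of each base unit: kg: 1, m: 2, s: -2
SI base units of work: kg·m²/s²

Answer: kg·m²/s²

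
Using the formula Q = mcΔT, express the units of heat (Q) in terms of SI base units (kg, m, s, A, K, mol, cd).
Units of each symbol in Q = mcΔT:
  m (mass): kg
  c (specific heat capacity, in J/(kg·K)): m²/(s²·K)
  ΔT (temperature change): K

Multiplying the contributions: [kg] · [m²/(s²·K)] · [K]
Adding exponents of each base unit: kg: 1, m: 2, s: -2
SI base units of heat: kg·m²/s²

Answer: kg·m²/s²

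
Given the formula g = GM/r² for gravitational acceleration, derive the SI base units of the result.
Units of each symbol in g = GM/r²:
  G (gravitational constant): m³/(kg·s²)
  M (mass): kg
  r (distance): m  → to the power 2 in the denominator, contributes 1/m²

Multiplying the contributions: [m³/(kg·s²)] · [kg] · [1/m²]
Adding exponents of each base unit: m: 1, s: -2
SI base units of gravitational acceleration: m/s²

Answer: m/s²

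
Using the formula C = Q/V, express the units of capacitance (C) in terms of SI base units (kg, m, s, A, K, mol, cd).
Units of each symbol in C = Q/V:
  Q (charge, in coulombs): s·A
  V (voltage, in volts): kg·m²/(s³·A)  → in the denominator, contributes s³·A/(kg·m²)

Multiplying the contributions: [s·A] · [s³·A/(kg·m²)]
Adding exponents of each base unit: kg: -1, m: -2, s: 4, A: 2
SI base units of capacitance: s⁴·A²/(kg·m²)

Answer: s⁴·A²/(kg·m²)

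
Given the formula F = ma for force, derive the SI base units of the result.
Units of each symbol in F = ma:
  m (mass): kg
  a (acceleration): m/s²

Multiplying the contributions: [kg] · [m/s²]
Adding exponents of each base unit: kg: 1, m: 1, s: -2
SI base units of force: kg·m/s²

Answer: kg·m/s²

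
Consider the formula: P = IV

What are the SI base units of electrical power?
Units of each symbol in P = IV:
  I (current): A
  V (voltage, in volts): kg·m²/(s³·A)

Multiplying the contributions: [A] · [kg·m²/(s³·A)]
Adding exponents of each base unit: kg: 1, m: 2, s: -3
SI base units of electrical power: kg·m²/s³

Answer: kg·m²/s³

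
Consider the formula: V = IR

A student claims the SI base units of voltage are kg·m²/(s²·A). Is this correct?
Units of each symbol in V = IR:
  I (current): A
  R (resistance, in ohms): kg·m²/(s³·A²)

Multiplying the contributions: [A] · [kg·m²/(s³·A²)]
Adding exponents of each base unit: kg: 1, m: 2, s: -3, A: -1
SI base units of voltage: kg·m²/(s³·A)

The claimed units kg·m²/(s²·A) (exponents kg: 1, m: 2, s: -2, A: -1) do not match the derived units kg·m²/(s³·A) (exponents kg: 1, m: 2, s: -3, A: -1), so the claim is incorrect.

Answer: No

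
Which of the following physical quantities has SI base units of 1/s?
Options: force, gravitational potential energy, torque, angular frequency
Checking the SI base units of each option:
  force (F = ma): kg·m/s²  ✗
  gravitational potential energy (U = -GMm/r): kg·m²/s²  ✗
  torque (τ = Fr): kg·m²/s²  ✗
  angular frequency (ω = 2πf): 1/s  ✓ matches

Only angular frequency has units 1/s.

Answer: angular frequency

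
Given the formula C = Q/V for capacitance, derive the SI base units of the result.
Units of each symbol in C = Q/V:
  Q (charge, in coulombs): s·A
  V (voltage, in volts): kg·m²/(s³·A)  → in the denominator, contributes s³·A/(kg·m²)

Multiplying the contributions: [s·A] · [s³·A/(kg·m²)]
Adding exponents of each base unit: kg: -1, m: -2, s: 4, A: 2
SI base units of capacitance: s⁴·A²/(kg·m²)

Answer: s⁴·A²/(kg·m²)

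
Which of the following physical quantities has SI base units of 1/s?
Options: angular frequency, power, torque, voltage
Checking the SI base units of each option:
  angular frequency (ω = 2πf): 1/s  ✓ matches
  power (P = W/t): kg·m²/s³  ✗
  torque (τ = Fr): kg·m²/s²  ✗
  voltage (V = IR): kg·m²/(s³·A)  ✗

Only angular frequency has units 1/s.

Answer: angular frequency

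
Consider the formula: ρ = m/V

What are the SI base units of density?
Units of each symbol in ρ = m/V:
  m (mass): kg
  V (volume): m³  → in the denominator, contributes 1/m³

Multiplying the contributions: [kg] · [1/m³]
Adding exponents of each base unit: kg: 1, m: -3
SI base units of density: kg/m³

Answer: kg/m³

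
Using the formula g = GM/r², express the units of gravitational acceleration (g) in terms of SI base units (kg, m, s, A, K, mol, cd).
Units of each symbol in g = GM/r²:
  G (gravitational constant): m³/(kg·s²)
  M (mass): kg
  r (distance): m  → to the power 2 in the denominator, contributes 1/m²

Multiplying the contributions: [m³/(kg·s²)] · [kg] · [1/m²]
Adding exponents of each base unit: m: 1, s: -2
SI base units of gravitational acceleration: m/s²

Answer: m/s²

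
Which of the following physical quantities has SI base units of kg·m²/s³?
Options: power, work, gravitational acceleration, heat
Checking the SI base units of each option:
  power (P = W/t): kg·m²/s³  ✓ matches
  work (W = Fd): kg·m²/s²  ✗
  gravitational acceleration (g = GM/r²): m/s²  ✗
  heat (Q = mcΔT): kg·m²/s²  ✗

Only power has units kg·m²/s³.

Answer: power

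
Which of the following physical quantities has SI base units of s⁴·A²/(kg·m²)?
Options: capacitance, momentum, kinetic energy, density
Checking the SI base units of each option:
  capacitance (C = Q/V): s⁴·A²/(kg·m²)  ✓ matches
  momentum (p = mv): kg·m/s  ✗
  kinetic energy (E = ½mv²): kg·m²/s²  ✗
  density (ρ = m/V): kg/m³  ✗

Only capacitance has units s⁴·A²/(kg·m²).

Answer: capacitance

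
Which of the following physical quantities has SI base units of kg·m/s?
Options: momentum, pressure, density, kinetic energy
Checking the SI base units of each option:
  momentum (p = mv): kg·m/s  ✓ matches
  pressure (P = F/A): kg/(m·s²)  ✗
  density (ρ = m/V): kg/m³  ✗
  kinetic energy (E = ½mv²): kg·m²/s²  ✗

Only momentum has units kg·m/s.

Answer: momentum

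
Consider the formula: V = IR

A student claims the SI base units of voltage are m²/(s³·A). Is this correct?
Units of each symbol in V = IR:
  I (current): A
  R (resistance, in ohms): kg·m²/(s³·A²)

Multiplying the contributions: [A] · [kg·m²/(s³·A²)]
Adding exponents of each base unit: kg: 1, m: 2, s: -3, A: -1
SI base units of voltage: kg·m²/(s³·A)

The claimed units m²/(s³·A) (exponents m: 2, s: -3, A: -1) do not match the derived units kg·m²/(s³·A) (exponents kg: 1, m: 2, s: -3, A: -1), so the claim is incorrect.

Answer: No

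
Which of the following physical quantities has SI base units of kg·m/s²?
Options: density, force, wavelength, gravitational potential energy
Checking the SI base units of each option:
  density (ρ = m/V): kg/m³  ✗
  force (F = ma): kg·m/s²  ✓ matches
  wavelength (λ = v/f): m  ✗
  gravitational potential energy (U = -GMm/r): kg·m²/s²  ✗

Only force has units kg·m/s².

Answer: force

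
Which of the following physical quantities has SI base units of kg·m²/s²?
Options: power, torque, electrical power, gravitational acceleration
Checking the SI base units of each option:
  power (P = W/t): kg·m²/s³  ✗
  torque (τ = Fr): kg·m²/s²  ✓ matches
  electrical power (P = IV): kg·m²/s³  ✗
  gravitational acceleration (g = GM/r²): m/s²  ✗

Only torque has units kg·m²/s².

Answer: torque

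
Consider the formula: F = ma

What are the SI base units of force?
Units of each symbol in F = ma:
  m (mass): kg
  a (acceleration): m/s²

Multiplying the contributions: [kg] · [m/s²]
Adding exponents of each base unit: kg: 1, m: 1, s: -2
SI base units of force: kg·m/s²

Answer: kg·m/s²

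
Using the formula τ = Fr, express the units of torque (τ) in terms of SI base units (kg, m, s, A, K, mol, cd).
Units of each symbol in τ = Fr:
  F (force): kg·m/s²
  r (lever arm): m

Multiplying the contributions: [kg·m/s²] · [m]
Adding exponents of each base unit: kg: 1, m: 2, s: -2
SI base units of torque: kg·m²/s²

Answer: kg·m²/s²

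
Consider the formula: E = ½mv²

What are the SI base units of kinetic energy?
Units of each symbol in E = ½mv²:
  m (mass): kg
  v (speed): m/s  → to the power 2, contributes m²/s²
  The factor ½ is dimensionless.

Multiplying the contributions: [kg] · [m²/s²]
Adding exponents of each base unit: kg: 1, m: 2, s: -2
SI base units of kinetic energy: kg·m²/s²

Answer: kg·m²/s²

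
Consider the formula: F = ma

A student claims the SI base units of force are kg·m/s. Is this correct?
Units of each symbol in F = ma:
  m (mass): kg
  a (acceleration): m/s²

Multiplying the contributions: [kg] · [m/s²]
Adding exponents of each base unit: kg: 1, m: 1, s: -2
SI base units of force: kg·m/s²

The claimed units kg·m/s (exponents kg: 1, m: 1, s: -1) do not match the derived units kg·m/s² (exponents kg: 1, m: 1, s: -2), so the claim is incorrect.

Answer: No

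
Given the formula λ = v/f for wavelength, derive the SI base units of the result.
Units of each symbol in λ = v/f:
  v (wave speed): m/s
  f (frequency): 1/s  → in the denominator, contributes s

Multiplying the contributions: [m/s] · [s]
Adding exponents of each base unit: m: 1
SI base units of wavelength: m

Answer: m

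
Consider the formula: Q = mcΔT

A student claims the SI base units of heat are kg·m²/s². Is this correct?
Units of each symbol in Q = mcΔT:
  m (mass): kg
  c (specific heat capacity, in J/(kg·K)): m²/(s²·K)
  ΔT (temperature change): K

Multiplying the contributions: [kg] · [m²/(s²·K)] · [K]
Adding exponents of each base unit: kg: 1, m: 2, s: -2
SI base units of heat: kg·m²/s²

The claimed units kg·m²/s² match the derived units, so the claim is correct.

Answer: Yes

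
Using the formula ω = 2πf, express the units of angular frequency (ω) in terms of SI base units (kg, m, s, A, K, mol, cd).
Units of each symbol in ω = 2πf:
  f (frequency): 1/s
  The factor 2π is dimensionless.

Multiplying the contributions: [1/s]
Adding exponents of each base unit: s: -1
SI base units of angular frequency: 1/s

Answer: 1/s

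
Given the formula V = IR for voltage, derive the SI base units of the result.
Units of each symbol in V = IR:
  I (current): A
  R (resistance, in ohms): kg·m²/(s³·A²)

Multiplying the contributions: [A] · [kg·m²/(s³·A²)]
Adding exponents of each base unit: kg: 1, m: 2, s: -3, A: -1
SI base units of voltage: kg·m²/(s³·A)

Answer: kg·m²/(s³·A)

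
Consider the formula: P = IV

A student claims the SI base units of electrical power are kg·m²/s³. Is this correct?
Units of each symbol in P = IV:
  I (current): A
  V (voltage, in volts): kg·m²/(s³·A)

Multiplying the contributions: [A] · [kg·m²/(s³·A)]
Adding exponents of each base unit: kg: 1, m: 2, s: -3
SI base units of electrical power: kg·m²/s³

The claimed units kg·m²/s³ match the derived units, so the claim is correct.

Answer: Yes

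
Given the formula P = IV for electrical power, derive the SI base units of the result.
Units of each symbol in P = IV:
  I (current): A
  V (voltage, in volts): kg·m²/(s³·A)

Multiplying the contributions: [A] · [kg·m²/(s³·A)]
Adding exponents of each base unit: kg: 1, m: 2, s: -3
SI base units of electrical power: kg·m²/s³

Answer: kg·m²/s³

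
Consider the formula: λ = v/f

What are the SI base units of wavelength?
Units of each symbol in λ = v/f:
  v (wave speed): m/s
  f (frequency): 1/s  → in the denominator, contributes s

Multiplying the contributions: [m/s] · [s]
Adding exponents of each base unit: m: 1
SI base units of wavelength: m

Answer: m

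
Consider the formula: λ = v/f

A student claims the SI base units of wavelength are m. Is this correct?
Units of each symbol in λ = v/f:
  v (wave speed): m/s
  f (frequency): 1/s  → in the denominator, contributes s

Multiplying the contributions: [m/s] · [s]
Adding exponents of each base unit: m: 1
SI base units of wavelength: m

The claimed units m match the derived units, so the claim is correct.

Answer: Yes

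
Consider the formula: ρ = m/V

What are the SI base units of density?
Units of each symbol in ρ = m/V:
  m (mass): kg
  V (volume): m³  → in the denominator, contributes 1/m³

Multiplying the contributions: [kg] · [1/m³]
Adding exponents of each base unit: kg: 1, m: -3
SI base units of density: kg/m³

Answer: kg/m³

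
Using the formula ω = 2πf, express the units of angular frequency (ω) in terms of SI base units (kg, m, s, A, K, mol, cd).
Units of each symbol in ω = 2πf:
  f (frequency): 1/s
  The factor 2π is dimensionless.

Multiplying the contributions: [1/s]
Adding exponents of each base unit: s: -1
SI base units of angular frequency: 1/s

Answer: 1/s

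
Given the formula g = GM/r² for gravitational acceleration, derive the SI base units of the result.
Units of each symbol in g = GM/r²:
  G (gravitational constant): m³/(kg·s²)
  M (mass): kg
  r (distance): m  → to the power 2 in the denominator, contributes 1/m²

Multiplying the contributions: [m³/(kg·s²)] · [kg] · [1/m²]
Adding exponents of each base unit: m: 1, s: -2
SI base units of gravitational acceleration: m/s²

Answer: m/s²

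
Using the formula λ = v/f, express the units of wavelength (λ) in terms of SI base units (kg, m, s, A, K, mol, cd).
Units of each symbol in λ = v/f:
  v (wave speed): m/s
  f (frequency): 1/s  → in the denominator, contributes s

Multiplying the contributions: [m/s] · [s]
Adding exponents of each base unit: m: 1
SI base units of wavelength: m

Answer: m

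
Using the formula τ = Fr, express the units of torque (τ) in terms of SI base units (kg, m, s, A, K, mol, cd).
Units of each symbol in τ = Fr:
  F (force): kg·m/s²
  r (lever arm): m

Multiplying the contributions: [kg·m/s²] · [m]
Adding exponents of each base unit: kg: 1, m: 2, s: -2
SI base units of torque: kg·m²/s²

Answer: kg·m²/s²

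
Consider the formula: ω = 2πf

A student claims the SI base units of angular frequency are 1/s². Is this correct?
Units of each symbol in ω = 2πf:
  f (frequency): 1/s
  The factor 2π is dimensionless.

Multiplying the contributions: [1/s]
Adding exponents of each base unit: s: -1
SI base units of angular frequency: 1/s

The claimed units 1/s² (exponents s: -2) do not match the derived units 1/s (exponents s: -1), so the claim is incorrect.

Answer: No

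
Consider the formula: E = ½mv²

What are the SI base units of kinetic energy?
Units of each symbol in E = ½mv²:
  m (mass): kg
  v (speed): m/s  → to the power 2, contributes m²/s²
  The factor ½ is dimensionless.

Multiplying the contributions: [kg] · [m²/s²]
Adding exponents of each base unit: kg: 1, m: 2, s: -2
SI base units of kinetic energy: kg·m²/s²

Answer: kg·m²/s²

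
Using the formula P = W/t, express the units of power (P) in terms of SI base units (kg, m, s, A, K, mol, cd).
Units of each symbol in P = W/t:
  W (work): kg·m²/s²
  t (time): s  → in the denominator, contributes 1/s

Multiplying the contributions: [kg·m²/s²] · [1/s]
Adding exponents of each base unit: kg: 1, m: 2, s: -3
SI base units of power: kg·m²/s³

Answer: kg·m²/s³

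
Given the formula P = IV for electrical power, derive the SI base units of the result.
Units of each symbol in P = IV:
  I (current): A
  V (voltage, in volts): kg·m²/(s³·A)

Multiplying the contributions: [A] · [kg·m²/(s³·A)]
Adding exponents of each base unit: kg: 1, m: 2, s: -3
SI base units of electrical power: kg·m²/s³

Answer: kg·m²/s³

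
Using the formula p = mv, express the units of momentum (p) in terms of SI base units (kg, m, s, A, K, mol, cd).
Units of each symbol in p = mv:
  m (mass): kg
  v (velocity): m/s

Multiplying the contributions: [kg] · [m/s]
Adding exponents of each base unit: kg: 1, m: 1, s: -1
SI base units of momentum: kg·m/s

Answer: kg·m/s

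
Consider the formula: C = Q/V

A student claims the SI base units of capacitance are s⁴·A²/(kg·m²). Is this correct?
Units of each symbol in C = Q/V:
  Q (charge, in coulombs): s·A
  V (voltage, in volts): kg·m²/(s³·A)  → in the denominator, contributes s³·A/(kg·m²)

Multiplying the contributions: [s·A] · [s³·A/(kg·m²)]
Adding exponents of each base unit: kg: -1, m: -2, s: 4, A: 2
SI base units of capacitance: s⁴·A²/(kg·m²)

The claimed units s⁴·A²/(kg·m²) match the derived units, so the claim is correct.

Answer: Yes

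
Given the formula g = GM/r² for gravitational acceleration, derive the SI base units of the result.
Units of each symbol in g = GM/r²:
  G (gravitational constant): m³/(kg·s²)
  M (mass): kg
  r (distance): m  → to the power 2 in the denominator, contributes 1/m²

Multiplying the contributions: [m³/(kg·s²)] · [kg] · [1/m²]
Adding exponents of each base unit: m: 1, s: -2
SI base units of gravitational acceleration: m/s²

Answer: m/s²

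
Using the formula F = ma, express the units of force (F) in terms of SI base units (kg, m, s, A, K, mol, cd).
Units of each symbol in F = ma:
  m (mass): kg
  a (acceleration): m/s²

Multiplying the contributions: [kg] · [m/s²]
Adding exponents of each base unit: kg: 1, m: 1, s: -2
SI base units of force: kg·m/s²

Answer: kg·m/s²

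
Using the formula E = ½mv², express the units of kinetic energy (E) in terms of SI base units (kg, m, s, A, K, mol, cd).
Units of each symbol in E = ½mv²:
  m (mass): kg
  v (speed): m/s  → to the power 2, contributes m²/s²
  The factor ½ is dimensionless.

Multiplying the contributions: [kg] · [m²/s²]
Adding exponents of each base unit: kg: 1, m: 2, s: -2
SI base units of kinetic energy: kg·m²/s²

Answer: kg·m²/s²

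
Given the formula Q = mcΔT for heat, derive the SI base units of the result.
Units of each symbol in Q = mcΔT:
  m (mass): kg
  c (specific heat capacity, in J/(kg·K)): m²/(s²·K)
  ΔT (temperature change): K

Multiplying the contributions: [kg] · [m²/(s²·K)] · [K]
Adding exponents of each base unit: kg: 1, m: 2, s: -2
SI base units of heat: kg·m²/s²

Answer: kg·m²/s²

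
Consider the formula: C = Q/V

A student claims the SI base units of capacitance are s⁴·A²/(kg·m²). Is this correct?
Units of each symbol in C = Q/V:
  Q (charge, in coulombs): s·A
  V (voltage, in volts): kg·m²/(s³·A)  → in the denominator, contributes s³·A/(kg·m²)

Multiplying the contributions: [s·A] · [s³·A/(kg·m²)]
Adding exponents of each base unit: kg: -1, m: -2, s: 4, A: 2
SI base units of capacitance: s⁴·A²/(kg·m²)

The claimed units s⁴·A²/(kg·m²) match the derived units, so the claim is correct.

Answer: Yes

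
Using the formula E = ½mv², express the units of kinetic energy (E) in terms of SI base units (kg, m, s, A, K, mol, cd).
Units of each symbol in E = ½mv²:
  m (mass): kg
  v (speed): m/s  → to the power 2, contributes m²/s²
  The factor ½ is dimensionless.

Multiplying the contributions: [kg] · [m²/s²]
Adding exponents of each base unit: kg: 1, m: 2, s: -2
SI base units of kinetic energy: kg·m²/s²

Answer: kg·m²/s²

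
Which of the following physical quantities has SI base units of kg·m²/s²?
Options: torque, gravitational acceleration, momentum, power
Checking the SI base units of each option:
  torque (τ = Fr): kg·m²/s²  ✓ matches
  gravitational acceleration (g = GM/r²): m/s²  ✗
  momentum (p = mv): kg·m/s  ✗
  power (P = W/t): kg·m²/s³  ✗

Only torque has units kg·m²/s².

Answer: torque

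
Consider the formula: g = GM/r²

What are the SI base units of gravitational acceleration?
Units of each symbol in g = GM/r²:
  G (gravitational constant): m³/(kg·s²)
  M (mass): kg
  r (distance): m  → to the power 2 in the denominator, contributes 1/m²

Multiplying the contributions: [m³/(kg·s²)] · [kg] · [1/m²]
Adding exponents of each base unit: m: 1, s: -2
SI base units of gravitational acceleration: m/s²

Answer: m/s²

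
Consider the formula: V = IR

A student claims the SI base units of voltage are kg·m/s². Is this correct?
Units of each symbol in V = IR:
  I (current): A
  R (resistance, in ohms): kg·m²/(s³·A²)

Multiplying the contributions: [A] · [kg·m²/(s³·A²)]
Adding exponents of each base unit: kg: 1, m: 2, s: -3, A: -1
SI base units of voltage: kg·m²/(s³·A)

The claimed units kg·m/s² (exponents kg: 1, m: 1, s: -2) do not match the derived units kg·m²/(s³·A) (exponents kg: 1, m: 2, s: -3, A: -1), so the claim is incorrect.

Answer: No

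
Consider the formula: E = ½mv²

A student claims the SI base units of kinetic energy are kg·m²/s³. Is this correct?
Units of each symbol in E = ½mv²:
  m (mass): kg
  v (speed): m/s  → to the power 2, contributes m²/s²
  The factor ½ is dimensionless.

Multiplying the contributions: [kg] · [m²/s²]
Adding exponents of each base unit: kg: 1, m: 2, s: -2
SI base units of kinetic energy: kg·m²/s²

The claimed units kg·m²/s³ (exponents kg: 1, m: 2, s: -3) do not match the derived units kg·m²/s² (exponents kg: 1, m: 2, s: -2), so the claim is incorrect.

Answer: No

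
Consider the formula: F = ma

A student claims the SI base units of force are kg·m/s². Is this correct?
Units of each symbol in F = ma:
  m (mass): kg
  a (acceleration): m/s²

Multiplying the contributions: [kg] · [m/s²]
Adding exponents of each base unit: kg: 1, m: 1, s: -2
SI base units of force: kg·m/s²

The claimed units kg·m/s² match the derived units, so the claim is correct.

Answer: Yes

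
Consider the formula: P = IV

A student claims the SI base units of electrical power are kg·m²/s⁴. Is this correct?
Units of each symbol in P = IV:
  I (current): A
  V (voltage, in volts): kg·m²/(s³·A)

Multiplying the contributions: [A] · [kg·m²/(s³·A)]
Adding exponents of each base unit: kg: 1, m: 2, s: -3
SI base units of electrical power: kg·m²/s³

The claimed units kg·m²/s⁴ (exponents kg: 1, m: 2, s: -4) do not match the derived units kg·m²/s³ (exponents kg: 1, m: 2, s: -3), so the claim is incorrect.

Answer: No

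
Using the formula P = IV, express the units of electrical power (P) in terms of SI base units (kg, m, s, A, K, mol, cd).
Units of each symbol in P = IV:
  I (current): A
  V (voltage, in volts): kg·m²/(s³·A)

Multiplying the contributions: [A] · [kg·m²/(s³·A)]
Adding exponents of each base unit: kg: 1, m: 2, s: -3
SI base units of electrical power: kg·m²/s³

Answer: kg·m²/s³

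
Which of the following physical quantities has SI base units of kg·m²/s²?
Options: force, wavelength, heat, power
Checking the SI base units of each option:
  force (F = ma): kg·m/s²  ✗
  wavelength (λ = v/f): m  ✗
  heat (Q = mcΔT): kg·m²/s²  ✓ matches
  power (P = W/t): kg·m²/s³  ✗

Only heat has units kg·m²/s².

Answer: heat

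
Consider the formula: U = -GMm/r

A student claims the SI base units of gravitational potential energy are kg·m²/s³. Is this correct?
Units of each symbol in U = -GMm/r:
  G (gravitational constant): m³/(kg·s²)
  M (mass): kg
  m (mass): kg
  r (distance): m  → in the denominator, contributes 1/m
  The minus sign does not affect the units.

Multiplying the contributions: [m³/(kg·s²)] · [kg] · [kg] · [1/m]
Adding exponents of each base unit: kg: 1, m: 2, s: -2
SI base units of gravitational potential energy: kg·m²/s²

The claimed units kg·m²/s³ (exponents kg: 1, m: 2, s: -3) do not match the derived units kg·m²/s² (exponents kg: 1, m: 2, s: -2), so the claim is incorrect.

Answer: No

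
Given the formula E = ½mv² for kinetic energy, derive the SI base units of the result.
Units of each symbol in E = ½mv²:
  m (mass): kg
  v (speed): m/s  → to the power 2, contributes m²/s²
  The factor ½ is dimensionless.

Multiplying the contributions: [kg] · [m²/s²]
Adding exponents of each base unit: kg: 1, m: 2, s: -2
SI base units of kinetic energy: kg·m²/s²

Answer: kg·m²/s²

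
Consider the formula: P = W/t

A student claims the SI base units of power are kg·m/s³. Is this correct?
Units of each symbol in P = W/t:
  W (work): kg·m²/s²
  t (time): s  → in the denominator, contributes 1/s

Multiplying the contributions: [kg·m²/s²] · [1/s]
Adding exponents of each base unit: kg: 1, m: 2, s: -3
SI base units of power: kg·m²/s³

The claimed units kg·m/s³ (exponents kg: 1, m: 1, s: -3) do not match the derived units kg·m²/s³ (exponents kg: 1, m: 2, s: -3), so the claim is incorrect.

Answer: No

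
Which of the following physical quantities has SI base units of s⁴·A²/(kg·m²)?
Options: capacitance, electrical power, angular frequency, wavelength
Checking the SI base units of each option:
  capacitance (C = Q/V): s⁴·A²/(kg·m²)  ✓ matches
  electrical power (P = IV): kg·m²/s³  ✗
  angular frequency (ω = 2πf): 1/s  ✗
  wavelength (λ = v/f): m  ✗

Only capacitance has units s⁴·A²/(kg·m²).

Answer: capacitance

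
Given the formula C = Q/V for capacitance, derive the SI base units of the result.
Units of each symbol in C = Q/V:
  Q (charge, in coulombs): s·A
  V (voltage, in volts): kg·m²/(s³·A)  → in the denominator, contributes s³·A/(kg·m²)

Multiplying the contributions: [s·A] · [s³·A/(kg·m²)]
Adding exponents of each base unit: kg: -1, m: -2, s: 4, A: 2
SI base units of capacitance: s⁴·A²/(kg·m²)

Answer: s⁴·A²/(kg·m²)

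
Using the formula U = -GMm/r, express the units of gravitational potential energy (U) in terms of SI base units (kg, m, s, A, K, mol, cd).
Units of each symbol in U = -GMm/r:
  G (gravitational constant): m³/(kg·s²)
  M (mass): kg
  m (mass): kg
  r (distance): m  → in the denominator, contributes 1/m
  The minus sign does not affect the units.

Multiplying the contributions: [m³/(kg·s²)] · [kg] · [kg] · [1/m]
Adding exponents of each base unit: kg: 1, m: 2, s: -2
SI base units of gravitational potential energy: kg·m²/s²

Answer: kg·m²/s²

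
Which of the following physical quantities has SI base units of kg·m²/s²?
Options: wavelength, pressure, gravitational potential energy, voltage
Checking the SI base units of each option:
  wavelength (λ = v/f): m  ✗
  pressure (P = F/A): kg/(m·s²)  ✗
  gravitational potential energy (U = -GMm/r): kg·m²/s²  ✓ matches
  voltage (V = IR): kg·m²/(s³·A)  ✗

Only gravitational potential energy has units kg·m²/s².

Answer: gravitational potential energy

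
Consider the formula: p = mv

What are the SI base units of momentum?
Units of each symbol in p = mv:
  m (mass): kg
  v (velocity): m/s

Multiplying the contributions: [kg] · [m/s]
Adding exponents of each base unit: kg: 1, m: 1, s: -1
SI base units of momentum: kg·m/s

Answer: kg·m/s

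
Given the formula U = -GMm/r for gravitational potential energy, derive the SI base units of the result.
Units of each symbol in U = -GMm/r:
  G (gravitational constant): m³/(kg·s²)
  M (mass): kg
  m (mass): kg
  r (distance): m  → in the denominator, contributes 1/m
  The minus sign does not affect the units.

Multiplying the contributions: [m³/(kg·s²)] · [kg] · [kg] · [1/m]
Adding exponents of each base unit: kg: 1, m: 2, s: -2
SI base units of gravitational potential energy: kg·m²/s²

Answer: kg·m²/s²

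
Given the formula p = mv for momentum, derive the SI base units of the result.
Units of each symbol in p = mv:
  m (mass): kg
  v (velocity): m/s

Multiplying the contributions: [kg] · [m/s]
Adding exponents of each base unit: kg: 1, m: 1, s: -1
SI base units of momentum: kg·m/s

Answer: kg·m/s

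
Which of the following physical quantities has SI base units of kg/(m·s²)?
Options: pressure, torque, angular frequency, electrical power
Checking the SI base units of each option:
  pressure (P = F/A): kg/(m·s²)  ✓ matches
  torque (τ = Fr): kg·m²/s²  ✗
  angular frequency (ω = 2πf): 1/s  ✗
  electrical power (P = IV): kg·m²/s³  ✗

Only pressure has units kg/(m·s²).

Answer: pressure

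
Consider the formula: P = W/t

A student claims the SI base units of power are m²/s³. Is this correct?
Units of each symbol in P = W/t:
  W (work): kg·m²/s²
  t (time): s  → in the denominator, contributes 1/s

Multiplying the contributions: [kg·m²/s²] · [1/s]
Adding exponents of each base unit: kg: 1, m: 2, s: -3
SI base units of power: kg·m²/s³

The claimed units m²/s³ (exponents m: 2, s: -3) do not match the derived units kg·m²/s³ (exponents kg: 1, m: 2, s: -3), so the claim is incorrect.

Answer: No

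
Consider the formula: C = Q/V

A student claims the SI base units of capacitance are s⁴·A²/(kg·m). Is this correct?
Units of each symbol in C = Q/V:
  Q (charge, in coulombs): s·A
  V (voltage, in volts): kg·m²/(s³·A)  → in the denominator, contributes s³·A/(kg·m²)

Multiplying the contributions: [s·A] · [s³·A/(kg·m²)]
Adding exponents of each base unit: kg: -1, m: -2, s: 4, A: 2
SI base units of capacitance: s⁴·A²/(kg·m²)

The claimed units s⁴·A²/(kg·m) (exponents kg: -1, m: -1, s: 4, A: 2) do not match the derived units s⁴·A²/(kg·m²) (exponents kg: -1, m: -2, s: 4, A: 2), so the claim is incorrect.

Answer: No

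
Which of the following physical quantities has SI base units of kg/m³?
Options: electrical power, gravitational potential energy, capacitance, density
Checking the SI base units of each option:
  electrical power (P = IV): kg·m²/s³  ✗
  gravitational potential energy (U = -GMm/r): kg·m²/s²  ✗
  capacitance (C = Q/V): s⁴·A²/(kg·m²)  ✗
  density (ρ = m/V): kg/m³  ✓ matches

Only density has units kg/m³.

Answer: density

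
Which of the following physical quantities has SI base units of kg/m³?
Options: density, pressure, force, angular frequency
Checking the SI base units of each option:
  density (ρ = m/V): kg/m³  ✓ matches
  pressure (P = F/A): kg/(m·s²)  ✗
  force (F = ma): kg·m/s²  ✗
  angular frequency (ω = 2πf): 1/s  ✗

Only density has units kg/m³.

Answer: density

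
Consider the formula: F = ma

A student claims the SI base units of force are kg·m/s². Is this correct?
Units of each symbol in F = ma:
  m (mass): kg
  a (acceleration): m/s²

Multiplying the contributions: [kg] · [m/s²]
Adding exponents of each base unit: kg: 1, m: 1, s: -2
SI base units of force: kg·m/s²

The claimed units kg·m/s² match the derived units, so the claim is correct.

Answer: Yes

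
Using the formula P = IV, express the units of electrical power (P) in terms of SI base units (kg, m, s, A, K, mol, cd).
Units of each symbol in P = IV:
  I (current): A
  V (voltage, in volts): kg·m²/(s³·A)

Multiplying the contributions: [A] · [kg·m²/(s³·A)]
Adding exponents of each base unit: kg: 1, m: 2, s: -3
SI base units of electrical power: kg·m²/s³

Answer: kg·m²/s³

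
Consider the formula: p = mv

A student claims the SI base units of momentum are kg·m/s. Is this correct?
Units of each symbol in p = mv:
  m (mass): kg
  v (velocity): m/s

Multiplying the contributions: [kg] · [m/s]
Adding exponents of each base unit: kg: 1, m: 1, s: -1
SI base units of momentum: kg·m/s

The claimed units kg·m/s match the derived units, so the claim is correct.

Answer: Yes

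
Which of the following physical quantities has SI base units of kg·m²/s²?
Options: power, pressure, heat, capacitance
Checking the SI base units of each option:
  power (P = W/t): kg·m²/s³  ✗
  pressure (P = F/A): kg/(m·s²)  ✗
  heat (Q = mcΔT): kg·m²/s²  ✓ matches
  capacitance (C = Q/V): s⁴·A²/(kg·m²)  ✗

Only heat has units kg·m²/s².

Answer: heat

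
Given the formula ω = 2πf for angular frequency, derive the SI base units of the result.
Units of each symbol in ω = 2πf:
  f (frequency): 1/s
  The factor 2π is dimensionless.

Multiplying the contributions: [1/s]
Adding exponents of each base unit: s: -1
SI base units of angular frequency: 1/s

Answer: 1/s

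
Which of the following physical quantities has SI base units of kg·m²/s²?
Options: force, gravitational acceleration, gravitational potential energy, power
Checking the SI base units of each option:
  force (F = ma): kg·m/s²  ✗
  gravitational acceleration (g = GM/r²): m/s²  ✗
  gravitational potential energy (U = -GMm/r): kg·m²/s²  ✓ matches
  power (P = W/t): kg·m²/s³  ✗

Only gravitational potential energy has units kg·m²/s².

Answer: gravitational potential energy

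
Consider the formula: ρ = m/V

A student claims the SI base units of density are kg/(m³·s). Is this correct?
Units of each symbol in ρ = m/V:
  m (mass): kg
  V (volume): m³  → in the denominator, contributes 1/m³

Multiplying the contributions: [kg] · [1/m³]
Adding exponents of each base unit: kg: 1, m: -3
SI base units of density: kg/m³

The claimed units kg/(m³·s) (exponents kg: 1, m: -3, s: -1) do not match the derived units kg/m³ (exponents kg: 1, m: -3), so the claim is incorrect.

Answer: No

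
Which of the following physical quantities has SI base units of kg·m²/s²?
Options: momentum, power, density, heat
Checking the SI base units of each option:
  momentum (p = mv): kg·m/s  ✗
  power (P = W/t): kg·m²/s³  ✗
  density (ρ = m/V): kg/m³  ✗
  heat (Q = mcΔT): kg·m²/s²  ✓ matches

Only heat has units kg·m²/s².

Answer: heat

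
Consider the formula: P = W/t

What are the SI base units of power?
Units of each symbol in P = W/t:
  W (work): kg·m²/s²
  t (time): s  → in the denominator, contributes 1/s

Multiplying the contributions: [kg·m²/s²] · [1/s]
Adding exponents of each base unit: kg: 1, m: 2, s: -3
SI base units of power: kg·m²/s³

Answer: kg·m²/s³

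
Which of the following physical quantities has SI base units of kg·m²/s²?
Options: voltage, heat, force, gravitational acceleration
Checking the SI base units of each option:
  voltage (V = IR): kg·m²/(s³·A)  ✗
  heat (Q = mcΔT): kg·m²/s²  ✓ matches
  force (F = ma): kg·m/s²  ✗
  gravitational acceleration (g = GM/r²): m/s²  ✗

Only heat has units kg·m²/s².

Answer: heat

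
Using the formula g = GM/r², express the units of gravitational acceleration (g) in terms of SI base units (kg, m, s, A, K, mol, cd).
Units of each symbol in g = GM/r²:
  G (gravitational constant): m³/(kg·s²)
  M (mass): kg
  r (distance): m  → to the power 2 in the denominator, contributes 1/m²

Multiplying the contributions: [m³/(kg·s²)] · [kg] · [1/m²]
Adding exponents of each base unit: m: 1, s: -2
SI base units of gravitational acceleration: m/s²

Answer: m/s²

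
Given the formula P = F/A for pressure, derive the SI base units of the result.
Units of each symbol in P = F/A:
  F (force): kg·m/s²
  A (area): m²  → in the denominator, contributes 1/m²

Multiplying the contributions: [kg·m/s²] · [1/m²]
Adding exponents of each base unit: kg: 1, m: -1, s: -2
SI base units of pressure: kg/(m·s²)

Answer: kg/(m·s²)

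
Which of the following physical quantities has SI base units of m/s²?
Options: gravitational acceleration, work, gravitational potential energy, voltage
Checking the SI base units of each option:
  gravitational acceleration (g = GM/r²): m/s²  ✓ matches
  work (W = Fd): kg·m²/s²  ✗
  gravitational potential energy (U = -GMm/r): kg·m²/s²  ✗
  voltage (V = IR): kg·m²/(s³·A)  ✗

Only gravitational acceleration has units m/s².

Answer: gravitational acceleration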